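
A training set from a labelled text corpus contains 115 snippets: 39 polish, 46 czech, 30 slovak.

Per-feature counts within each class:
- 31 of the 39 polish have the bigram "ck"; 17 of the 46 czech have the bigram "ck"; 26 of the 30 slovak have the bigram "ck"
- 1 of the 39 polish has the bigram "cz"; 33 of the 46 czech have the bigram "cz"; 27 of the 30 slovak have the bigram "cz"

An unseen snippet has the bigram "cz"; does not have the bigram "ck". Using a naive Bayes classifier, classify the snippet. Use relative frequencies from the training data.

polish: (39/115) × (8/39) × (1/39) ≈ 0.00178372
czech: (46/115) × (29/46) × (33/46) ≈ 0.180907
slovak: (30/115) × (4/30) × (27/30) ≈ 0.0313043
Highest score → czech.

czech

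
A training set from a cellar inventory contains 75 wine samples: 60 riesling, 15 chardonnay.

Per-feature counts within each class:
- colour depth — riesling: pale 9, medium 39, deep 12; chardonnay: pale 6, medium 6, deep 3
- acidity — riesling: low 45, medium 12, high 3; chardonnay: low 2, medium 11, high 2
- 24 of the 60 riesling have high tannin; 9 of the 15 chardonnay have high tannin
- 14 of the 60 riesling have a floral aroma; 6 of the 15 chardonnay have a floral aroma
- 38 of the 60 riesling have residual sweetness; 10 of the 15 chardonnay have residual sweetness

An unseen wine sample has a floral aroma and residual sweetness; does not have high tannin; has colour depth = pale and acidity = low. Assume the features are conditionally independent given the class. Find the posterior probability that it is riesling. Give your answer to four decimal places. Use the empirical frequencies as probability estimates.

riesling: (60/75) × (9/60) × (45/60) × (36/60) × (14/60) × (38/60) = 0.00798
chardonnay: (15/75) × (6/15) × (2/15) × (6/15) × (6/15) × (10/15) ≈ 0.00113778
P(riesling | x) = 0.00798 / 0.00911778 ≈ 0.8752

0.8752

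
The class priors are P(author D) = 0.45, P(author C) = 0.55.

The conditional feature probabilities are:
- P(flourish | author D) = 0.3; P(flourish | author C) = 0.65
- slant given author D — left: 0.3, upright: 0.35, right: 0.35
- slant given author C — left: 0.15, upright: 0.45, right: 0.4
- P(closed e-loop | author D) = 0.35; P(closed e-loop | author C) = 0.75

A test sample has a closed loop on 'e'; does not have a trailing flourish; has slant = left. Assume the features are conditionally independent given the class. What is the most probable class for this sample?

author D: 0.45 × (1−0.3) × 0.3 × 0.35 = 0.033075
author C: 0.55 × (1−0.65) × 0.15 × 0.75 = 0.02165625
Highest score → author D.

author D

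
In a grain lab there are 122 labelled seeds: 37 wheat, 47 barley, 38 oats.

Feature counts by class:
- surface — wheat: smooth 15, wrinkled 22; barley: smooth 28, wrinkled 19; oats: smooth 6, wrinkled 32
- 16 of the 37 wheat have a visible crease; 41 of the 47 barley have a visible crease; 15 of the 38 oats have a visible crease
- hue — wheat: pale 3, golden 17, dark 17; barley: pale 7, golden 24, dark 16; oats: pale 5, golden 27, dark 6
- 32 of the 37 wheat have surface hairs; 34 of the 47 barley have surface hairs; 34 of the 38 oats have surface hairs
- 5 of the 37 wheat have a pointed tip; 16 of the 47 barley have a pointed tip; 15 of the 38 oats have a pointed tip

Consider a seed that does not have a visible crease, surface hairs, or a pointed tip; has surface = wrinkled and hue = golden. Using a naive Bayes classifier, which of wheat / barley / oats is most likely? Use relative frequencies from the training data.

oats

wheat: (37/122) × (22/37) × (21/37) × (17/37) × (5/37) × (32/37) ≈ 0.00549597
barley: (47/122) × (19/47) × (6/47) × (24/47) × (13/47) × (31/47) ≈ 0.00185212
oats: (38/122) × (32/38) × (23/38) × (27/38) × (4/38) × (23/38) ≈ 0.00718679
Highest score → oats.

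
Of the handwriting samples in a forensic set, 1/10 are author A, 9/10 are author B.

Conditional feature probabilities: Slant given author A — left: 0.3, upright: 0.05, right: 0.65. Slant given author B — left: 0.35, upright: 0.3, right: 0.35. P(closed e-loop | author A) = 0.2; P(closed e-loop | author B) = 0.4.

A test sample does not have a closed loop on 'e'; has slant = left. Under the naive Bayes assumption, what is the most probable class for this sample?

author A: 0.1 × 0.3 × (1−0.2) = 0.024
author B: 0.9 × 0.35 × (1−0.4) = 0.189
Highest score → author B.

author B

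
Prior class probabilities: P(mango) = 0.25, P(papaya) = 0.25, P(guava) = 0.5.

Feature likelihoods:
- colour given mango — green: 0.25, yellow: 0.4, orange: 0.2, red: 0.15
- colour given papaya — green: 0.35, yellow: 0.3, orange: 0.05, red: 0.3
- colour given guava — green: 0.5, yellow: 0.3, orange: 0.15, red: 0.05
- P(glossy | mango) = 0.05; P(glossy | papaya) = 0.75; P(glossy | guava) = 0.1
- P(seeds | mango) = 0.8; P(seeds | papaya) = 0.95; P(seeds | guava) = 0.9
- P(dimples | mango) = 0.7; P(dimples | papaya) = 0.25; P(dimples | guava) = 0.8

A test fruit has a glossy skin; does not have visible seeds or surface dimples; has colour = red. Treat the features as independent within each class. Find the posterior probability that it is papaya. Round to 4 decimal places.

mango: 0.25 × 0.15 × 0.05 × (1−0.8) × (1−0.7) = 0.0001125
papaya: 0.25 × 0.3 × 0.75 × (1−0.95) × (1−0.25) = 0.002109375
guava: 0.5 × 0.05 × 0.1 × (1−0.9) × (1−0.8) = 0.00005
P(papaya | x) = 0.002109375 / 0.002271875 ≈ 0.9285

0.9285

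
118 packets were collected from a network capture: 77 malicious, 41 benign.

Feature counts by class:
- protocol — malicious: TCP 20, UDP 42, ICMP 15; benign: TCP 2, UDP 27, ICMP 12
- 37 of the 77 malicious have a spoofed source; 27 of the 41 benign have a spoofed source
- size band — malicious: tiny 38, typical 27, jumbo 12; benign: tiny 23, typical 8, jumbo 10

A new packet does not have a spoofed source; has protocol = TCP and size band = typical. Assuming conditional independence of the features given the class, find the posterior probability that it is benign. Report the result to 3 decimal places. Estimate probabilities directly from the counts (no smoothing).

malicious: (77/118) × (20/77) × (40/77) × (27/77) ≈ 0.0308738
benign: (41/118) × (2/41) × (14/41) × (8/41) ≈ 0.00112927
P(benign | x) = 0.00112927 / 0.03200307 ≈ 0.035

0.035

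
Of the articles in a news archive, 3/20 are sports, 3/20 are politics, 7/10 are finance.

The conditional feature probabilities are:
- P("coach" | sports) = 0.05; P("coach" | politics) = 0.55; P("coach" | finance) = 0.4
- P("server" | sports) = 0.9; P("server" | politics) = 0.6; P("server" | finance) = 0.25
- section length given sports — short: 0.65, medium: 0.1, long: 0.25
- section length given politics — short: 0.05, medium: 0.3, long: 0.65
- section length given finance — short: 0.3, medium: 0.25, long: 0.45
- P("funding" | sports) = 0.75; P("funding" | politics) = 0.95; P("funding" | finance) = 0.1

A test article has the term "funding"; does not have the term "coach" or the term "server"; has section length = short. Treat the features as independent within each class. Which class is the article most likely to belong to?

sports: 0.15 × (1−0.05) × (1−0.9) × 0.65 × 0.75 = 0.006946875
politics: 0.15 × (1−0.55) × (1−0.6) × 0.05 × 0.95 = 0.0012825
finance: 0.7 × (1−0.4) × (1−0.25) × 0.3 × 0.1 = 0.00945
Highest score → finance.

finance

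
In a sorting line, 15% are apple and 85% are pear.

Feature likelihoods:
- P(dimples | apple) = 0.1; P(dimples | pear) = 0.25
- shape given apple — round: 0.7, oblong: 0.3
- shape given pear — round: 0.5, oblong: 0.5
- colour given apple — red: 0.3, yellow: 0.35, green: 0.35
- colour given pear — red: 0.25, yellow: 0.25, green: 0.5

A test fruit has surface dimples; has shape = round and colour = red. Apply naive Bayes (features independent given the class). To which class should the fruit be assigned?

apple: 0.15 × 0.1 × 0.7 × 0.3 = 0.00315
pear: 0.85 × 0.25 × 0.5 × 0.25 = 0.0265625
Highest score → pear.

pear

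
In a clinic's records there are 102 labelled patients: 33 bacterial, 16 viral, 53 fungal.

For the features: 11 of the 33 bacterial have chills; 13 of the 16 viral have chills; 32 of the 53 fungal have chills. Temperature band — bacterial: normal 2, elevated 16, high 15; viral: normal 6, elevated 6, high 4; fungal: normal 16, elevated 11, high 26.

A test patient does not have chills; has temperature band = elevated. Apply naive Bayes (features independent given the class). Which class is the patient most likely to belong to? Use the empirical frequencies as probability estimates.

bacterial

bacterial: (33/102) × (22/33) × (16/33) ≈ 0.104575
viral: (16/102) × (3/16) × (6/16) ≈ 0.0110294
fungal: (53/102) × (21/53) × (11/53) ≈ 0.0427303
Highest score → bacterial.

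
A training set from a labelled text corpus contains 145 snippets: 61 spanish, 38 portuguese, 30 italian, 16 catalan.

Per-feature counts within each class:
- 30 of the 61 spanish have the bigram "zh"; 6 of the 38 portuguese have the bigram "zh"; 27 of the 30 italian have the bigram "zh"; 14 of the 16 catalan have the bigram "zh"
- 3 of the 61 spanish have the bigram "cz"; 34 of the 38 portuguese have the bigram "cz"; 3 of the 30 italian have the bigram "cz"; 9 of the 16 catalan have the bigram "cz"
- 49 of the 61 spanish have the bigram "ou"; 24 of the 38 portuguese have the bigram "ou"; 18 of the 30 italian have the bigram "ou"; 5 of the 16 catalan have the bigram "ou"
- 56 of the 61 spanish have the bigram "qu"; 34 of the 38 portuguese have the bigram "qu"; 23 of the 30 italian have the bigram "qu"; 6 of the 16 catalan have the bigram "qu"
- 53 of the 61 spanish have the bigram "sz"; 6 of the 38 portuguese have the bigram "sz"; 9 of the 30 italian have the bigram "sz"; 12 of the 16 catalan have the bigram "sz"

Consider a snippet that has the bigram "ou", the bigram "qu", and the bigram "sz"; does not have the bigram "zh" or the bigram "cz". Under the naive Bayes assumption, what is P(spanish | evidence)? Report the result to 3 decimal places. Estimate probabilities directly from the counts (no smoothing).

spanish: (61/145) × (31/61) × (58/61) × (49/61) × (56/61) × (53/61) ≈ 0.130245
portuguese: (38/145) × (32/38) × (4/38) × (24/38) × (34/38) × (6/38) ≈ 0.00207276
italian: (30/145) × (3/30) × (27/30) × (18/30) × (23/30) × (9/30) ≈ 0.00256966
catalan: (16/145) × (2/16) × (7/16) × (5/16) × (6/16) × (12/16) ≈ 0.000530374
P(spanish | x) = 0.130245 / 0.135417794 ≈ 0.962

0.962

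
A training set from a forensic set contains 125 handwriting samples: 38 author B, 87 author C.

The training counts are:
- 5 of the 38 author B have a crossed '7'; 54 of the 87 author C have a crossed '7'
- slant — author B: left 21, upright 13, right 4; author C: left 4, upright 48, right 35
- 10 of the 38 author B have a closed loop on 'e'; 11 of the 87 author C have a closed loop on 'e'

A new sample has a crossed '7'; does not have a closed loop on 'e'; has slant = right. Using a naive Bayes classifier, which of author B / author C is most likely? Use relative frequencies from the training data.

author B: (38/125) × (5/38) × (4/38) × (28/38) ≈ 0.00310249
author C: (87/125) × (54/87) × (35/87) × (76/87) ≈ 0.151819
Highest score → author C.

author C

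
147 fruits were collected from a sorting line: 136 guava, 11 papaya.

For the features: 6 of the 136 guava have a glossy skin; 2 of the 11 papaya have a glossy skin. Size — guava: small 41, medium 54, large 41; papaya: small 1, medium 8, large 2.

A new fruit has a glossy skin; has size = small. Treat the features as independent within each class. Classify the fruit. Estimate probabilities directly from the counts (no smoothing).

guava: (136/147) × (6/136) × (41/136) ≈ 0.0123049
papaya: (11/147) × (2/11) × (1/11) ≈ 0.00123686
Highest score → guava.

guava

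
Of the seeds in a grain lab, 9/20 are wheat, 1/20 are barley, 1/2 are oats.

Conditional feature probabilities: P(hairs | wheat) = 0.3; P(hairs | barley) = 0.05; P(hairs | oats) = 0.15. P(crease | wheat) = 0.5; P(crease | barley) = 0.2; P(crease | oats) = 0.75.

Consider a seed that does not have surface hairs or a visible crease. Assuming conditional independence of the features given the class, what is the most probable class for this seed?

wheat: 0.45 × (1−0.3) × (1−0.5) = 0.1575
barley: 0.05 × (1−0.05) × (1−0.2) = 0.038
oats: 0.5 × (1−0.15) × (1−0.75) = 0.10625
Highest score → wheat.

wheat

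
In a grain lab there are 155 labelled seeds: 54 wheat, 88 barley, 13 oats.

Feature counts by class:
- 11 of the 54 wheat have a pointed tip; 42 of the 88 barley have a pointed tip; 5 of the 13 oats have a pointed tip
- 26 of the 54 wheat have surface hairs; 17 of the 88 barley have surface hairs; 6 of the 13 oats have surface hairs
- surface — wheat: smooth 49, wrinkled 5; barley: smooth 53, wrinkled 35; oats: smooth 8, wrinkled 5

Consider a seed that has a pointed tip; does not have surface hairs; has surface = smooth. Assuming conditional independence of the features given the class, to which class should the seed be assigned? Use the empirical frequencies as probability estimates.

wheat: (54/155) × (11/54) × (28/54) × (49/54) ≈ 0.0333909
barley: (88/155) × (42/88) × (71/88) × (53/88) ≈ 0.13167
oats: (13/155) × (5/13) × (7/13) × (8/13) ≈ 0.0106891
Highest score → barley.

barley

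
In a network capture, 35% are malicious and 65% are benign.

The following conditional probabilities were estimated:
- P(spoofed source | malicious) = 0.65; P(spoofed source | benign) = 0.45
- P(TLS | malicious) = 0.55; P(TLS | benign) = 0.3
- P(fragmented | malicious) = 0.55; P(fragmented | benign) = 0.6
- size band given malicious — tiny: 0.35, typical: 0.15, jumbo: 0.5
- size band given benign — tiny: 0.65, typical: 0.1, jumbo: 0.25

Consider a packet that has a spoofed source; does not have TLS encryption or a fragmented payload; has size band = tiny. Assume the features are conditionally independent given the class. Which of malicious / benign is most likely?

malicious: 0.35 × 0.65 × (1−0.55) × (1−0.55) × 0.35 = 0.0161240625
benign: 0.65 × 0.45 × (1−0.3) × (1−0.6) × 0.65 = 0.053235
Highest score → benign.

benign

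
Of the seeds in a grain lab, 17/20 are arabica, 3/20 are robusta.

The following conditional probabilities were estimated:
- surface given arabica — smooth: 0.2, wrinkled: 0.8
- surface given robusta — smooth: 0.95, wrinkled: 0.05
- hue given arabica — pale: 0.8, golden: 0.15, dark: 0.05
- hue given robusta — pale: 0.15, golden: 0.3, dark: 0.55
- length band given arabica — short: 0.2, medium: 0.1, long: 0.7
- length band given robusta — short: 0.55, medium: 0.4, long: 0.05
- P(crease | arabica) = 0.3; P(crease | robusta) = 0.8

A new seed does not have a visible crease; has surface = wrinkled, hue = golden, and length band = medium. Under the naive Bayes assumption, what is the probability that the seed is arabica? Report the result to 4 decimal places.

0.9754

arabica: 0.85 × 0.8 × 0.15 × 0.1 × (1−0.3) = 0.00714
robusta: 0.15 × 0.05 × 0.3 × 0.4 × (1−0.8) = 0.00018
P(arabica | x) = 0.00714 / 0.00732 ≈ 0.9754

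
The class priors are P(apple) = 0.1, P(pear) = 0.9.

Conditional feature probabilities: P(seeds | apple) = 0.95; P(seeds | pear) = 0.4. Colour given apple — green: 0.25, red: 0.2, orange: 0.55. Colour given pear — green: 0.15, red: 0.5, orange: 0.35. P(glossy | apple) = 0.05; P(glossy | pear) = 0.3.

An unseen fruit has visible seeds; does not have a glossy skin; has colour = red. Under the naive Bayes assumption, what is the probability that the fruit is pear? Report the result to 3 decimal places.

0.875

apple: 0.1 × 0.95 × 0.2 × (1−0.05) = 0.01805
pear: 0.9 × 0.4 × 0.5 × (1−0.3) = 0.126
P(pear | x) = 0.126 / 0.14405 ≈ 0.875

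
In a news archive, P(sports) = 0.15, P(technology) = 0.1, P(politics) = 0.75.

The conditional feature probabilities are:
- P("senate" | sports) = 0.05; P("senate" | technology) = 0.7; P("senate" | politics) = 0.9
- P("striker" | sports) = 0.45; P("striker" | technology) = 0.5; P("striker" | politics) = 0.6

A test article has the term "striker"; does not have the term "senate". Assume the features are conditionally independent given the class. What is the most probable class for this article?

sports: 0.15 × (1−0.05) × 0.45 = 0.064125
technology: 0.1 × (1−0.7) × 0.5 = 0.015
politics: 0.75 × (1−0.9) × 0.6 = 0.045
Highest score → sports.

sports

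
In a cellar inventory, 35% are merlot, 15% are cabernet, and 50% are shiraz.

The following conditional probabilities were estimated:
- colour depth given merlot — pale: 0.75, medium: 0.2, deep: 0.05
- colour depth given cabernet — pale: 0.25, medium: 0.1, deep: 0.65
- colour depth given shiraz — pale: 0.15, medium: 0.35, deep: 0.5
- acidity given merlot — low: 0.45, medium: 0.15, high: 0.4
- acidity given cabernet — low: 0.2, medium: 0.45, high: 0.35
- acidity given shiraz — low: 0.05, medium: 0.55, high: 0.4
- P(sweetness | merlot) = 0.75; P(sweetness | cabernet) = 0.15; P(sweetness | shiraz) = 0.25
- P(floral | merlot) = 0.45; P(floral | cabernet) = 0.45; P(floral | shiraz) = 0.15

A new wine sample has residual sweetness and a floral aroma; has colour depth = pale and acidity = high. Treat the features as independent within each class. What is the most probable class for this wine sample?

merlot

merlot: 0.35 × 0.75 × 0.4 × 0.75 × 0.45 = 0.0354375
cabernet: 0.15 × 0.25 × 0.35 × 0.15 × 0.45 = 0.0008859375
shiraz: 0.5 × 0.15 × 0.4 × 0.25 × 0.15 = 0.001125
Highest score → merlot.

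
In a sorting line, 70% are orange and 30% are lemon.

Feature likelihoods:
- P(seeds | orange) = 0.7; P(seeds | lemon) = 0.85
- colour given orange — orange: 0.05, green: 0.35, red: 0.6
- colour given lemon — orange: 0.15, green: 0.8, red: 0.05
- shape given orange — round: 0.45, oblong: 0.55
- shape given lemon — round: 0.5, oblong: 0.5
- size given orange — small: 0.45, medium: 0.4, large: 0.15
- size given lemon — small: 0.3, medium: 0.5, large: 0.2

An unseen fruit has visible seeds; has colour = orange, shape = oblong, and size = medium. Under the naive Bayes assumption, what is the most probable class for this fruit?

orange: 0.7 × 0.7 × 0.05 × 0.55 × 0.4 = 0.00539
lemon: 0.3 × 0.85 × 0.15 × 0.5 × 0.5 = 0.0095625
Highest score → lemon.

lemon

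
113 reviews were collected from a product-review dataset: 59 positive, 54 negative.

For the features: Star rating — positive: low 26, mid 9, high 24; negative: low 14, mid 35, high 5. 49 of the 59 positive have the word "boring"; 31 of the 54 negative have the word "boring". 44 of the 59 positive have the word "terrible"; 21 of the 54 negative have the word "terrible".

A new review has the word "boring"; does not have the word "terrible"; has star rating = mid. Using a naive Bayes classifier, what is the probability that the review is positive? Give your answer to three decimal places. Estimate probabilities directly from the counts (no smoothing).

positive: (59/113) × (9/59) × (49/59) × (15/59) ≈ 0.016817
negative: (54/113) × (35/54) × (31/54) × (33/54) ≈ 0.108662
P(positive | x) = 0.016817 / 0.125479 ≈ 0.134

0.134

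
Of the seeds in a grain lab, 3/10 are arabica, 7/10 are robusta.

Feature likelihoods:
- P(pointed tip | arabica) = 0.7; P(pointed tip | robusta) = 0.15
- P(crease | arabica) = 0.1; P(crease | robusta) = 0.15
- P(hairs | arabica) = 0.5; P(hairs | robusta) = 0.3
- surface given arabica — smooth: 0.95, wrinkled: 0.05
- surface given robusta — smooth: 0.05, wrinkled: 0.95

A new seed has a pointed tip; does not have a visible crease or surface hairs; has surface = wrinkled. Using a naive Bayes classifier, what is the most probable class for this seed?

robusta

arabica: 0.3 × 0.7 × (1−0.1) × (1−0.5) × 0.05 = 0.004725
robusta: 0.7 × 0.15 × (1−0.15) × (1−0.3) × 0.95 = 0.05935125
Highest score → robusta.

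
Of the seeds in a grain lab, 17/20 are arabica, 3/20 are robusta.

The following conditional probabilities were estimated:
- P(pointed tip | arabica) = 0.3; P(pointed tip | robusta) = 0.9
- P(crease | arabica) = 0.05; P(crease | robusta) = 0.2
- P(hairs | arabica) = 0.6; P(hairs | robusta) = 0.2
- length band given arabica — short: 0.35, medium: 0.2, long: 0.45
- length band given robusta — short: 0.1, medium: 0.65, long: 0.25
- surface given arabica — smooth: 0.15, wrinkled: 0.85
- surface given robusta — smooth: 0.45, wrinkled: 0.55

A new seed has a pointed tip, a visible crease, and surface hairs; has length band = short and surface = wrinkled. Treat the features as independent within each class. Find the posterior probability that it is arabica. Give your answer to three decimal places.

0.885

arabica: 0.85 × 0.3 × 0.05 × 0.6 × 0.35 × 0.85 = 0.002275875
robusta: 0.15 × 0.9 × 0.2 × 0.2 × 0.1 × 0.55 = 0.000297
P(arabica | x) = 0.002275875 / 0.002572875 ≈ 0.885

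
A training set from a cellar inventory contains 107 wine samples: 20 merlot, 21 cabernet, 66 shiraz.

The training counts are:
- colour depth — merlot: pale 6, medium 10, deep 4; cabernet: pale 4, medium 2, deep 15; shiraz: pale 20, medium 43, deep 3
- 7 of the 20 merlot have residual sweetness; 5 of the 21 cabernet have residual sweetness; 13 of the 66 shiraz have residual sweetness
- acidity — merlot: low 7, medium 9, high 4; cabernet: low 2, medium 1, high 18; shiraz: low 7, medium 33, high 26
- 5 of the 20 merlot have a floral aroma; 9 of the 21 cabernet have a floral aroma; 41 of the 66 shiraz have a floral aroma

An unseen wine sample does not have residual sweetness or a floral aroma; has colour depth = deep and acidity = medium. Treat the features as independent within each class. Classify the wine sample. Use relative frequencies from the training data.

merlot: (20/107) × (4/20) × (13/20) × (9/20) × (15/20) ≈ 0.00820093
cabernet: (21/107) × (15/21) × (16/21) × (1/21) × (12/21) ≈ 0.00290637
shiraz: (66/107) × (3/66) × (53/66) × (33/66) × (25/66) ≈ 0.00426418
Highest score → merlot.

merlot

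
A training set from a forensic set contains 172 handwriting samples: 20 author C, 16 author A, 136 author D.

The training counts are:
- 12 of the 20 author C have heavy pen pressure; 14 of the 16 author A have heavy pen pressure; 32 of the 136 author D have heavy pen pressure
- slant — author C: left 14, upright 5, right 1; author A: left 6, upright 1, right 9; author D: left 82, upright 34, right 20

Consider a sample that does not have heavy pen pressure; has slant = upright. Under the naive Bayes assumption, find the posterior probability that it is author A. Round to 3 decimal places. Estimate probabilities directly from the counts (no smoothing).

author C: (20/172) × (8/20) × (5/20) ≈ 0.0116279
author A: (16/172) × (2/16) × (1/16) ≈ 0.000726744
author D: (136/172) × (104/136) × (34/136) ≈ 0.151163
P(author A | x) = 0.000726744 / 0.163517644 ≈ 0.004

0.004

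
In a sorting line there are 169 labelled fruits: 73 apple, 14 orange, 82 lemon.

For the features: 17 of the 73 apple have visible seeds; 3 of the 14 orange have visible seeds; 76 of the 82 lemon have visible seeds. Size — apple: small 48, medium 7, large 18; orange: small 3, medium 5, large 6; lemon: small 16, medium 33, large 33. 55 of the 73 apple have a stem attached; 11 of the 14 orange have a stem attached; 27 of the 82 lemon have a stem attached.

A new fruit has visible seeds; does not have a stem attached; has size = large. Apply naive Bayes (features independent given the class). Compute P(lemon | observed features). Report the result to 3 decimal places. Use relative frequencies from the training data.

0.940

apple: (73/169) × (17/73) × (18/73) × (18/73) ≈ 0.00611592
orange: (14/169) × (3/14) × (6/14) × (3/14) ≈ 0.00163024
lemon: (82/169) × (76/82) × (33/82) × (55/82) ≈ 0.121388
P(lemon | x) = 0.121388 / 0.12913416 ≈ 0.940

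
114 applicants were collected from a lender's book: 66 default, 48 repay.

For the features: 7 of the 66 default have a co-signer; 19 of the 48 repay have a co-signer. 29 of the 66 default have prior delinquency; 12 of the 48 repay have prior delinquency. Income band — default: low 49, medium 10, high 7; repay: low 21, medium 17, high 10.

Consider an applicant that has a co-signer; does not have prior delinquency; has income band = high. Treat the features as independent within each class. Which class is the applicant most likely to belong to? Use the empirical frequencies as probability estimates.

default: (66/114) × (7/66) × (37/66) × (7/66) ≈ 0.00365094
repay: (48/114) × (19/48) × (36/48) × (10/48) ≈ 0.0260417
Highest score → repay.

repay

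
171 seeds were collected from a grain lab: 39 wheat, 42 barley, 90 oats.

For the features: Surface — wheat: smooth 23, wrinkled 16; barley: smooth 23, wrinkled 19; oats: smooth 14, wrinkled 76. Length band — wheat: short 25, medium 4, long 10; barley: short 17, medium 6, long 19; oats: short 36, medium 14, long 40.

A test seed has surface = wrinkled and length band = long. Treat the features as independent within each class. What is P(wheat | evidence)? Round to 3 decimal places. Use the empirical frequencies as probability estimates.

wheat: (39/171) × (16/39) × (10/39) ≈ 0.0239916
barley: (42/171) × (19/42) × (19/42) ≈ 0.0502646
oats: (90/171) × (76/90) × (40/90) ≈ 0.197531
P(wheat | x) = 0.0239916 / 0.2717872 ≈ 0.088

0.088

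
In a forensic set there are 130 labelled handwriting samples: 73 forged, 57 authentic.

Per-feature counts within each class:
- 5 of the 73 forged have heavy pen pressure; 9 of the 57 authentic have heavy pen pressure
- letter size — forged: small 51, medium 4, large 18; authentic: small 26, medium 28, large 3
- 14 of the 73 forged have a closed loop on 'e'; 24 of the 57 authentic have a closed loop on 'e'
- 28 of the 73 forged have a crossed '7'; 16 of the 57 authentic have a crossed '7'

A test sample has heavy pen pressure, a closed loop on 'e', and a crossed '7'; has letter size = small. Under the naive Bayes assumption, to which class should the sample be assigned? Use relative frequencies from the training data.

authentic

forged: (73/130) × (5/73) × (51/73) × (14/73) × (28/73) ≈ 0.00197658
authentic: (57/130) × (9/57) × (26/57) × (24/57) × (16/57) ≈ 0.00373232
Highest score → authentic.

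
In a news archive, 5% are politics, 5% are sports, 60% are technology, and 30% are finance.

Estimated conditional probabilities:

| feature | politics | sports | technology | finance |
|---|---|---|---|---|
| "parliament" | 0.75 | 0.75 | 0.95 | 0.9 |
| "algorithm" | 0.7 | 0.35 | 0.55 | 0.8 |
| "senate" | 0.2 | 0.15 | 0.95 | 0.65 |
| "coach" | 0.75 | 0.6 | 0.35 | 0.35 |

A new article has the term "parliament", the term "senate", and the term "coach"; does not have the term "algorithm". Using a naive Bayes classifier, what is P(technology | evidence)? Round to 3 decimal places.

0.841

politics: 0.05 × 0.75 × (1−0.7) × 0.2 × 0.75 = 0.0016875
sports: 0.05 × 0.75 × (1−0.35) × 0.15 × 0.6 = 0.00219375
technology: 0.6 × 0.95 × (1−0.55) × 0.95 × 0.35 = 0.08528625
finance: 0.3 × 0.9 × (1−0.8) × 0.65 × 0.35 = 0.012285
P(technology | x) = 0.08528625 / 0.1014525 ≈ 0.841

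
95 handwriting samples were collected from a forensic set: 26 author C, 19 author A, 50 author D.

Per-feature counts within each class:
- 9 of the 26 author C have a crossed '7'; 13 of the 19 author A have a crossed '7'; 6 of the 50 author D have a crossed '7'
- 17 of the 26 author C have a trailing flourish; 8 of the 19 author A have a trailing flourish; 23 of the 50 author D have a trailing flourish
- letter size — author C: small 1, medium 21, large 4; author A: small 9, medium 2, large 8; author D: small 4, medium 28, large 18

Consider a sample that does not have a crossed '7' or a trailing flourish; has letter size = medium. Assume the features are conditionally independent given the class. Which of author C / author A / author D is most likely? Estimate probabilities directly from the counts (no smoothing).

author C: (26/95) × (17/26) × (9/26) × (21/26) ≈ 0.0500311
author A: (19/95) × (6/19) × (11/19) × (2/19) ≈ 0.00384896
author D: (50/95) × (44/50) × (27/50) × (28/50) ≈ 0.140059
Highest score → author D.

author D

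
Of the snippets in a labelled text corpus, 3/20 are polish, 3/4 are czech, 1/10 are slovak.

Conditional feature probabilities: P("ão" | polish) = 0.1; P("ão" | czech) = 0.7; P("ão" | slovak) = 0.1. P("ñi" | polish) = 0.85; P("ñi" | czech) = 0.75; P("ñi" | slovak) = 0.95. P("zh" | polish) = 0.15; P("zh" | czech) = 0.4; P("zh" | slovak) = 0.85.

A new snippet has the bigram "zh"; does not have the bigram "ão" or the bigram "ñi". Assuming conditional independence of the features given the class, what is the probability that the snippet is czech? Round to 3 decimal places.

0.766

polish: 0.15 × (1−0.1) × (1−0.85) × 0.15 = 0.0030375
czech: 0.75 × (1−0.7) × (1−0.75) × 0.4 = 0.0225
slovak: 0.1 × (1−0.1) × (1−0.95) × 0.85 = 0.003825
P(czech | x) = 0.0225 / 0.0293625 ≈ 0.766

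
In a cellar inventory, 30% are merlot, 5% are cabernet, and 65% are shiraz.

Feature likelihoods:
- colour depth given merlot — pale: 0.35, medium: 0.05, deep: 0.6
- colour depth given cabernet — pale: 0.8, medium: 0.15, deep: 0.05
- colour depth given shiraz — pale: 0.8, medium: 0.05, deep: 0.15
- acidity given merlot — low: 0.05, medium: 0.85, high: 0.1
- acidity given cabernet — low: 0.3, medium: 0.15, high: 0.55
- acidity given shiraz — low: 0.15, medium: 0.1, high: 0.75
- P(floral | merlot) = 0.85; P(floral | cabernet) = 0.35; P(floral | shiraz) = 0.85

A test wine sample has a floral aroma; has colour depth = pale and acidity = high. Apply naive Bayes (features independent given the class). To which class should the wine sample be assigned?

merlot: 0.3 × 0.35 × 0.1 × 0.85 = 0.008925
cabernet: 0.05 × 0.8 × 0.55 × 0.35 = 0.0077
shiraz: 0.65 × 0.8 × 0.75 × 0.85 = 0.3315
Highest score → shiraz.

shiraz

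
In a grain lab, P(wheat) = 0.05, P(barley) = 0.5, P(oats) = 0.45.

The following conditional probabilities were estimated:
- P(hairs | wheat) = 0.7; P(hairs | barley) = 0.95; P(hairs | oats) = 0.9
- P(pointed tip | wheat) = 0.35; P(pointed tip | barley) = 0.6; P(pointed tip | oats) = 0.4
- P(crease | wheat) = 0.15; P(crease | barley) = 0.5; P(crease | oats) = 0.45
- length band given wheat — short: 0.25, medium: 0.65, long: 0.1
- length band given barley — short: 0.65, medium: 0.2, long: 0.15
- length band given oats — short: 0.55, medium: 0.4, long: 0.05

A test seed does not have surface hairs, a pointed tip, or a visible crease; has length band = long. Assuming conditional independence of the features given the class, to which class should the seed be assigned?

wheat

wheat: 0.05 × (1−0.7) × (1−0.35) × (1−0.15) × 0.1 = 0.00082875
barley: 0.5 × (1−0.95) × (1−0.6) × (1−0.5) × 0.15 = 0.00075
oats: 0.45 × (1−0.9) × (1−0.4) × (1−0.45) × 0.05 = 0.0007425
Highest score → wheat.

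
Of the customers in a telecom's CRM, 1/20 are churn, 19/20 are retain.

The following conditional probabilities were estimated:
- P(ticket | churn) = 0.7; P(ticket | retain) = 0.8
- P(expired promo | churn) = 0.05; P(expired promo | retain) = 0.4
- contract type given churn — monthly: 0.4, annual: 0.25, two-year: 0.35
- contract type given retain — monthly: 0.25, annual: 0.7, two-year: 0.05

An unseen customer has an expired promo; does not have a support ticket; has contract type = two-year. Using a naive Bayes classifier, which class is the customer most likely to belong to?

retain

churn: 0.05 × (1−0.7) × 0.05 × 0.35 = 0.0002625
retain: 0.95 × (1−0.8) × 0.4 × 0.05 = 0.0038
Highest score → retain.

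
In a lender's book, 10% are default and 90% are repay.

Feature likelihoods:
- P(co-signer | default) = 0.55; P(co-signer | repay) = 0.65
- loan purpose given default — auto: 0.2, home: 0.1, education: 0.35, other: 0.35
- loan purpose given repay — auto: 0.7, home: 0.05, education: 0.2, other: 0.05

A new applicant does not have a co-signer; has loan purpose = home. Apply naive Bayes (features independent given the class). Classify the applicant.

default: 0.1 × (1−0.55) × 0.1 = 0.0045
repay: 0.9 × (1−0.65) × 0.05 = 0.01575
Highest score → repay.

repay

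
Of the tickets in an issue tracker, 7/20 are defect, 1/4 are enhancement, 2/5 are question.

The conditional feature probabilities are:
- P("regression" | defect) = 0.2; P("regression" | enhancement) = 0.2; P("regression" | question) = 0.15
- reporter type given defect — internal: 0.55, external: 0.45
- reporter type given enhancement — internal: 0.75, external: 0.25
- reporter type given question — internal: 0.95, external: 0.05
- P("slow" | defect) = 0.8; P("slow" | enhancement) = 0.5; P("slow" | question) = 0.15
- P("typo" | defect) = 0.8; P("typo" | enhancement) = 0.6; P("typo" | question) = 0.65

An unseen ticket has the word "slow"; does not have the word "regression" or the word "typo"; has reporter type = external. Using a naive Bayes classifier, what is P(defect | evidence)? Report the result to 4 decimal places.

defect: 0.35 × (1−0.2) × 0.45 × 0.8 × (1−0.8) = 0.02016
enhancement: 0.25 × (1−0.2) × 0.25 × 0.5 × (1−0.6) = 0.01
question: 0.4 × (1−0.15) × 0.05 × 0.15 × (1−0.65) = 0.0008925
P(defect | x) = 0.02016 / 0.0310525 ≈ 0.6492

0.6492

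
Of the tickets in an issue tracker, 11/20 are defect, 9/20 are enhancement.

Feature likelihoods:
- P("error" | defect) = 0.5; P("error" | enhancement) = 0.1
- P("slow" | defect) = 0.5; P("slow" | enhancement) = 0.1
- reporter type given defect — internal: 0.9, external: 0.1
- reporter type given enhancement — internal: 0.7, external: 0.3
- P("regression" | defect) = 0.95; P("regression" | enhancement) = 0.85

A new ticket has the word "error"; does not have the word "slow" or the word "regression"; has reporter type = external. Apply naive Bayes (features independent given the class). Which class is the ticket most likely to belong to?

defect: 0.55 × 0.5 × (1−0.5) × 0.1 × (1−0.95) = 0.0006875
enhancement: 0.45 × 0.1 × (1−0.1) × 0.3 × (1−0.85) = 0.0018225
Highest score → enhancement.

enhancement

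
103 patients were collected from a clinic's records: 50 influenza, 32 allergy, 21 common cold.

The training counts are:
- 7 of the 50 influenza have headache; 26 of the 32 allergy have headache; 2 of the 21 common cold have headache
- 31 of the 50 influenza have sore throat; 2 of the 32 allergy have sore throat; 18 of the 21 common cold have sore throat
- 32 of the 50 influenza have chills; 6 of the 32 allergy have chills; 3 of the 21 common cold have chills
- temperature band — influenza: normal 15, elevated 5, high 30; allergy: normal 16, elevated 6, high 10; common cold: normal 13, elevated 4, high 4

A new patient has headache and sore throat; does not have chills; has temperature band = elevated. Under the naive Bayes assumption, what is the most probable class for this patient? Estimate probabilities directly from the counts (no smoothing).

influenza: (50/103) × (7/50) × (31/50) × (18/50) × (5/50) ≈ 0.00151689
allergy: (32/103) × (26/32) × (2/32) × (26/32) × (6/32) ≈ 0.00240348
common cold: (21/103) × (2/21) × (18/21) × (18/21) × (4/21) ≈ 0.00271731
Highest score → common cold.

common cold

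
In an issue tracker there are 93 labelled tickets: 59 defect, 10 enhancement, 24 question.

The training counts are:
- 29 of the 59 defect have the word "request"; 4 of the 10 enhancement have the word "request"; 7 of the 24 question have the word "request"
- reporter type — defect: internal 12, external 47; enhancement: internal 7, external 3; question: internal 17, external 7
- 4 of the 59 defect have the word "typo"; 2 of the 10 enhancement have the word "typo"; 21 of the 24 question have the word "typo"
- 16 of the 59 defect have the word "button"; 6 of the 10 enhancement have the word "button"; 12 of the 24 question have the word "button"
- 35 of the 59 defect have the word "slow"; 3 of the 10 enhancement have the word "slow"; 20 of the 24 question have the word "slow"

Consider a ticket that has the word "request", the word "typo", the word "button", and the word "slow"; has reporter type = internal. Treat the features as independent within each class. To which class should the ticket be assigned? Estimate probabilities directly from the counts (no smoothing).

defect: (59/93) × (29/59) × (12/59) × (4/59) × (16/59) × (35/59) ≈ 0.000691729
enhancement: (10/93) × (4/10) × (7/10) × (2/10) × (6/10) × (3/10) ≈ 0.00108387
question: (24/93) × (7/24) × (17/24) × (21/24) × (12/24) × (20/24) ≈ 0.0194379
Highest score → question.

question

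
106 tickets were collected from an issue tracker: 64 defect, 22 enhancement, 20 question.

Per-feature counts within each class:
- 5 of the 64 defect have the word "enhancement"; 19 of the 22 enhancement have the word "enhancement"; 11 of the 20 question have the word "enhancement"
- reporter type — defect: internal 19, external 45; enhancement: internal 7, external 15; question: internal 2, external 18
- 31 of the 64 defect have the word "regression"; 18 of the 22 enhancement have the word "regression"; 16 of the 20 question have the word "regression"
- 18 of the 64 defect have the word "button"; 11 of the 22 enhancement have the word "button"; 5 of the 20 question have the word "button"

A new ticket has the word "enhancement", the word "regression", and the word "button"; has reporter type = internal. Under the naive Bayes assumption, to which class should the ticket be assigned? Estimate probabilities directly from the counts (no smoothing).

defect: (64/106) × (5/64) × (19/64) × (31/64) × (18/64) ≈ 0.00190771
enhancement: (22/106) × (19/22) × (7/22) × (18/22) × (11/22) ≈ 0.0233315
question: (20/106) × (11/20) × (2/20) × (16/20) × (5/20) ≈ 0.00207547
Highest score → enhancement.

enhancement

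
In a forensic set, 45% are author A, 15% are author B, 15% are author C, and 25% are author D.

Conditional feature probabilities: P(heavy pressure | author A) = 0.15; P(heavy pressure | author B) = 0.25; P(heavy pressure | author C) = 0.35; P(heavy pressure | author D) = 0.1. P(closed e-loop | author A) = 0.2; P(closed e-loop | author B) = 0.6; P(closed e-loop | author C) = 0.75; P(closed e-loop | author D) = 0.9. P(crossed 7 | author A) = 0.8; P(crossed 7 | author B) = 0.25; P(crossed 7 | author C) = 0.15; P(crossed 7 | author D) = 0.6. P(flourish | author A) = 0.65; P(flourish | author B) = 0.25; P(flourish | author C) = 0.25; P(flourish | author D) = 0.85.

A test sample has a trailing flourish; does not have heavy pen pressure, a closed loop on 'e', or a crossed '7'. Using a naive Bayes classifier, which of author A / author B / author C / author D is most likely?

author A

author A: 0.45 × (1−0.15) × (1−0.2) × (1−0.8) × 0.65 = 0.03978
author B: 0.15 × (1−0.25) × (1−0.6) × (1−0.25) × 0.25 = 0.0084375
author C: 0.15 × (1−0.35) × (1−0.75) × (1−0.15) × 0.25 = 0.0051796875
author D: 0.25 × (1−0.1) × (1−0.9) × (1−0.6) × 0.85 = 0.00765
Highest score → author A.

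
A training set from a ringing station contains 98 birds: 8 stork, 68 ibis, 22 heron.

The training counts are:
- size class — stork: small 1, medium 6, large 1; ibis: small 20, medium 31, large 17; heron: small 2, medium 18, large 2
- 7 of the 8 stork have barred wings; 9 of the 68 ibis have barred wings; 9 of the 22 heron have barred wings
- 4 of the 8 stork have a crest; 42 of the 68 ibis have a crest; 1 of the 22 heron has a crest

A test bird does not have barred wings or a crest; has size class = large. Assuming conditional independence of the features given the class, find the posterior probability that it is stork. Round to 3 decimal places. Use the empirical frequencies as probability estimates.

0.009

stork: (8/98) × (1/8) × (1/8) × (4/8) ≈ 0.000637755
ibis: (68/98) × (17/68) × (59/68) × (26/68) ≈ 0.057548
heron: (22/98) × (2/22) × (13/22) × (21/22) ≈ 0.0115112
P(stork | x) = 0.000637755 / 0.069696955 ≈ 0.009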